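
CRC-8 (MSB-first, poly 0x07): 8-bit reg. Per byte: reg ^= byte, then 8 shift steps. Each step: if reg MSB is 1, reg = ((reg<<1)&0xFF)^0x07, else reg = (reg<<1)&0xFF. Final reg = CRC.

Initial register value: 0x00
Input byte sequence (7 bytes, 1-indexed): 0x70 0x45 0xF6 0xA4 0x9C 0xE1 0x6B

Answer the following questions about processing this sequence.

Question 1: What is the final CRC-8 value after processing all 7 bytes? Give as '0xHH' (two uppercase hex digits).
Answer: 0x3A

Derivation:
After byte 1 (0x70): reg=0x57
After byte 2 (0x45): reg=0x7E
After byte 3 (0xF6): reg=0xB1
After byte 4 (0xA4): reg=0x6B
After byte 5 (0x9C): reg=0xCB
After byte 6 (0xE1): reg=0xD6
After byte 7 (0x6B): reg=0x3A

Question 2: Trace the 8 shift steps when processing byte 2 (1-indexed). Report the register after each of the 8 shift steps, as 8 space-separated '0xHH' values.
Answer: 0x24 0x48 0x90 0x27 0x4E 0x9C 0x3F 0x7E

Derivation:
After byte 1 (0x70): reg=0x57
Register before byte 2: 0x57
After XOR with byte 0x45: 0x12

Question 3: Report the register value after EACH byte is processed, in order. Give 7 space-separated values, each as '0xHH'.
0x57 0x7E 0xB1 0x6B 0xCB 0xD6 0x3A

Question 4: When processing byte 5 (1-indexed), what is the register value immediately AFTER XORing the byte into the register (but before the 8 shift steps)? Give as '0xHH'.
Register before byte 5: 0x6B
Byte 5: 0x9C
0x6B XOR 0x9C = 0xF7

Answer: 0xF7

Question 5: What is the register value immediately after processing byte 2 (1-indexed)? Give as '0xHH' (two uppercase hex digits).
Answer: 0x7E

Derivation:
After byte 1 (0x70): reg=0x57
After byte 2 (0x45): reg=0x7E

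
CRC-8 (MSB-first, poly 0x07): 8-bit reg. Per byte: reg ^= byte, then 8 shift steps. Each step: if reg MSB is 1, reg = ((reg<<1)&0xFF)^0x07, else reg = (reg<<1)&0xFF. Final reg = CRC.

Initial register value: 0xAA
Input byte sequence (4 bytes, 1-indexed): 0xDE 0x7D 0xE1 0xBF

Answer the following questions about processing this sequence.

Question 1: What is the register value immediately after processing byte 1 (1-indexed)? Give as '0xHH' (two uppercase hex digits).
Answer: 0x4B

Derivation:
After byte 1 (0xDE): reg=0x4B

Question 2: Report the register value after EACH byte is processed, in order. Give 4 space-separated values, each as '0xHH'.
0x4B 0x82 0x2E 0xFE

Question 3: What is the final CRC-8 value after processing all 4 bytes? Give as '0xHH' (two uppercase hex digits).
Answer: 0xFE

Derivation:
After byte 1 (0xDE): reg=0x4B
After byte 2 (0x7D): reg=0x82
After byte 3 (0xE1): reg=0x2E
After byte 4 (0xBF): reg=0xFE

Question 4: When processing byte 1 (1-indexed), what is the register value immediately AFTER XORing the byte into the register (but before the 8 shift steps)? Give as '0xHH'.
Answer: 0x74

Derivation:
Register before byte 1: 0xAA
Byte 1: 0xDE
0xAA XOR 0xDE = 0x74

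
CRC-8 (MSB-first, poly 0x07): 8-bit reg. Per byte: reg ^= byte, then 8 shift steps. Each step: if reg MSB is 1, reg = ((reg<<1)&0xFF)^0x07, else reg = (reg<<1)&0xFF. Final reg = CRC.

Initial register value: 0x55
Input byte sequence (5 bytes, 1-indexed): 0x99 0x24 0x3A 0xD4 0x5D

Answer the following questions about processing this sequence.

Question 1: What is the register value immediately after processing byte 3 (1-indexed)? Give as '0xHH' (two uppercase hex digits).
After byte 1 (0x99): reg=0x6A
After byte 2 (0x24): reg=0xED
After byte 3 (0x3A): reg=0x2B

Answer: 0x2B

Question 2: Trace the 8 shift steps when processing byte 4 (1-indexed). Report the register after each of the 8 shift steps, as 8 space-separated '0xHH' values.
Answer: 0xF9 0xF5 0xED 0xDD 0xBD 0x7D 0xFA 0xF3

Derivation:
After byte 1 (0x99): reg=0x6A
After byte 2 (0x24): reg=0xED
After byte 3 (0x3A): reg=0x2B
Register before byte 4: 0x2B
After XOR with byte 0xD4: 0xFF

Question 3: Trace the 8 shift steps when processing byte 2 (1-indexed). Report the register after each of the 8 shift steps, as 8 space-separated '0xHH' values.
Answer: 0x9C 0x3F 0x7E 0xFC 0xFF 0xF9 0xF5 0xED

Derivation:
After byte 1 (0x99): reg=0x6A
Register before byte 2: 0x6A
After XOR with byte 0x24: 0x4E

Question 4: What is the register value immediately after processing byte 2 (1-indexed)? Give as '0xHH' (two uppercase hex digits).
Answer: 0xED

Derivation:
After byte 1 (0x99): reg=0x6A
After byte 2 (0x24): reg=0xED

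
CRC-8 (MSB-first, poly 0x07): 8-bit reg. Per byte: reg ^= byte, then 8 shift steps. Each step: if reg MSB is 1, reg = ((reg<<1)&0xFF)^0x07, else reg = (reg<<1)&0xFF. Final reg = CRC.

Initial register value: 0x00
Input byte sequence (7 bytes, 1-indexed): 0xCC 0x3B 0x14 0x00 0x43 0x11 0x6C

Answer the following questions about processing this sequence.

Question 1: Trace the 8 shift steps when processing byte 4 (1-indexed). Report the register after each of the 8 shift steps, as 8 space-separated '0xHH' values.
Answer: 0xEA 0xD3 0xA1 0x45 0x8A 0x13 0x26 0x4C

Derivation:
After byte 1 (0xCC): reg=0x6A
After byte 2 (0x3B): reg=0xB0
After byte 3 (0x14): reg=0x75
Register before byte 4: 0x75
After XOR with byte 0x00: 0x75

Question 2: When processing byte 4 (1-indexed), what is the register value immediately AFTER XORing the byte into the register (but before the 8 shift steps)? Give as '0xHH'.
Answer: 0x75

Derivation:
Register before byte 4: 0x75
Byte 4: 0x00
0x75 XOR 0x00 = 0x75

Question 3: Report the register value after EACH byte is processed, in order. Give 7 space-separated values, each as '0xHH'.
0x6A 0xB0 0x75 0x4C 0x2D 0xB4 0x06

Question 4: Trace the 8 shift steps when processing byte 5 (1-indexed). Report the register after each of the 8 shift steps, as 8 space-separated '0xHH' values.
Answer: 0x1E 0x3C 0x78 0xF0 0xE7 0xC9 0x95 0x2D

Derivation:
After byte 1 (0xCC): reg=0x6A
After byte 2 (0x3B): reg=0xB0
After byte 3 (0x14): reg=0x75
After byte 4 (0x00): reg=0x4C
Register before byte 5: 0x4C
After XOR with byte 0x43: 0x0F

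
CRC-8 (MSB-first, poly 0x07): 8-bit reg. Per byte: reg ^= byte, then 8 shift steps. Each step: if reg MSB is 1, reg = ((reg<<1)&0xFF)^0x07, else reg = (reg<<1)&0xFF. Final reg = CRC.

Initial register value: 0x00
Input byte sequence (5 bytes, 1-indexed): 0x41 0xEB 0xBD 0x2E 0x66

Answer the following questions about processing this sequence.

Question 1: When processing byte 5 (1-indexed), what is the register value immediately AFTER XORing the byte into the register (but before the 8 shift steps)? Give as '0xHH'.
Register before byte 5: 0xC3
Byte 5: 0x66
0xC3 XOR 0x66 = 0xA5

Answer: 0xA5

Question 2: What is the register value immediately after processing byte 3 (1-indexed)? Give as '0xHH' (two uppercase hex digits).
After byte 1 (0x41): reg=0xC0
After byte 2 (0xEB): reg=0xD1
After byte 3 (0xBD): reg=0x03

Answer: 0x03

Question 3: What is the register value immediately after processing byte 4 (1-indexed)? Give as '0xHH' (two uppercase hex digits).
Answer: 0xC3

Derivation:
After byte 1 (0x41): reg=0xC0
After byte 2 (0xEB): reg=0xD1
After byte 3 (0xBD): reg=0x03
After byte 4 (0x2E): reg=0xC3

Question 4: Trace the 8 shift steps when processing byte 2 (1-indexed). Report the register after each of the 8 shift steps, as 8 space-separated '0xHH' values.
Answer: 0x56 0xAC 0x5F 0xBE 0x7B 0xF6 0xEB 0xD1

Derivation:
After byte 1 (0x41): reg=0xC0
Register before byte 2: 0xC0
After XOR with byte 0xEB: 0x2B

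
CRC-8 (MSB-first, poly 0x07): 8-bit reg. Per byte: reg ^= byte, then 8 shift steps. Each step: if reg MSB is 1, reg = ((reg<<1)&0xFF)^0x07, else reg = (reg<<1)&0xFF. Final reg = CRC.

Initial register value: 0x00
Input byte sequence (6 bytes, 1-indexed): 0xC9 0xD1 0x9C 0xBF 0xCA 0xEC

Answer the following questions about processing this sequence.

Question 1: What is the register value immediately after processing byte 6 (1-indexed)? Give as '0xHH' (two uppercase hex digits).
After byte 1 (0xC9): reg=0x71
After byte 2 (0xD1): reg=0x69
After byte 3 (0x9C): reg=0xC5
After byte 4 (0xBF): reg=0x61
After byte 5 (0xCA): reg=0x58
After byte 6 (0xEC): reg=0x05

Answer: 0x05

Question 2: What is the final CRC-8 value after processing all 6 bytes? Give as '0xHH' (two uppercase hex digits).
Answer: 0x05

Derivation:
After byte 1 (0xC9): reg=0x71
After byte 2 (0xD1): reg=0x69
After byte 3 (0x9C): reg=0xC5
After byte 4 (0xBF): reg=0x61
After byte 5 (0xCA): reg=0x58
After byte 6 (0xEC): reg=0x05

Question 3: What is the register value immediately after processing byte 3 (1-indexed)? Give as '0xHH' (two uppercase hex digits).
Answer: 0xC5

Derivation:
After byte 1 (0xC9): reg=0x71
After byte 2 (0xD1): reg=0x69
After byte 3 (0x9C): reg=0xC5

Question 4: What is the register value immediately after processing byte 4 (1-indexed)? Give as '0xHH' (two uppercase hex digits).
Answer: 0x61

Derivation:
After byte 1 (0xC9): reg=0x71
After byte 2 (0xD1): reg=0x69
After byte 3 (0x9C): reg=0xC5
After byte 4 (0xBF): reg=0x61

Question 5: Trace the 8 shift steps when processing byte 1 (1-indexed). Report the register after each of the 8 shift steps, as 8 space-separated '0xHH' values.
Register before byte 1: 0x00
After XOR with byte 0xC9: 0xC9

Answer: 0x95 0x2D 0x5A 0xB4 0x6F 0xDE 0xBB 0x71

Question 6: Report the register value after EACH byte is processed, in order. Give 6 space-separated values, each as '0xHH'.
0x71 0x69 0xC5 0x61 0x58 0x05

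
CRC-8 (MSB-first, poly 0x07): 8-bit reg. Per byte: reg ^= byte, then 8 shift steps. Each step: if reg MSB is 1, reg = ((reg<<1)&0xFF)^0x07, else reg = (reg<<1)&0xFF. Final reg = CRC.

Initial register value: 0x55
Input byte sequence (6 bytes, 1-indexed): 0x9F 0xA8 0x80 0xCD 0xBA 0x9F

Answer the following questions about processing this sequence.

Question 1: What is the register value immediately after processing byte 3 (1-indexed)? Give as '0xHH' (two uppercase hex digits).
Answer: 0x33

Derivation:
After byte 1 (0x9F): reg=0x78
After byte 2 (0xA8): reg=0x3E
After byte 3 (0x80): reg=0x33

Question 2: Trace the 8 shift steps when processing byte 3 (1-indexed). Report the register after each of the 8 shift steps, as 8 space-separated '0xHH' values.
After byte 1 (0x9F): reg=0x78
After byte 2 (0xA8): reg=0x3E
Register before byte 3: 0x3E
After XOR with byte 0x80: 0xBE

Answer: 0x7B 0xF6 0xEB 0xD1 0xA5 0x4D 0x9A 0x33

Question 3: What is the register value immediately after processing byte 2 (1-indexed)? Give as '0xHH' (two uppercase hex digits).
After byte 1 (0x9F): reg=0x78
After byte 2 (0xA8): reg=0x3E

Answer: 0x3E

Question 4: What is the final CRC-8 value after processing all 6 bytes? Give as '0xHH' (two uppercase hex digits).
Answer: 0x59

Derivation:
After byte 1 (0x9F): reg=0x78
After byte 2 (0xA8): reg=0x3E
After byte 3 (0x80): reg=0x33
After byte 4 (0xCD): reg=0xF4
After byte 5 (0xBA): reg=0xED
After byte 6 (0x9F): reg=0x59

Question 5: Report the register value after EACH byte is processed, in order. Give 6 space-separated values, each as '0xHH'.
0x78 0x3E 0x33 0xF4 0xED 0x59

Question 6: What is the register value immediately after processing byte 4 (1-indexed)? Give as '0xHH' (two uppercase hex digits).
After byte 1 (0x9F): reg=0x78
After byte 2 (0xA8): reg=0x3E
After byte 3 (0x80): reg=0x33
After byte 4 (0xCD): reg=0xF4

Answer: 0xF4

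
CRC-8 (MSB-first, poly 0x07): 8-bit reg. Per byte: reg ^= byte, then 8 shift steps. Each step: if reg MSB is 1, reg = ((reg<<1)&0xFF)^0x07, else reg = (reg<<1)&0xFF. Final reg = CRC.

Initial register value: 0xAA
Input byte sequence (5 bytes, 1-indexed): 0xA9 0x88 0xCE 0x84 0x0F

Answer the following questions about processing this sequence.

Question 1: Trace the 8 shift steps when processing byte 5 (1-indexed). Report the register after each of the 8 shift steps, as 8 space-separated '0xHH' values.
After byte 1 (0xA9): reg=0x09
After byte 2 (0x88): reg=0x8E
After byte 3 (0xCE): reg=0xC7
After byte 4 (0x84): reg=0xCE
Register before byte 5: 0xCE
After XOR with byte 0x0F: 0xC1

Answer: 0x85 0x0D 0x1A 0x34 0x68 0xD0 0xA7 0x49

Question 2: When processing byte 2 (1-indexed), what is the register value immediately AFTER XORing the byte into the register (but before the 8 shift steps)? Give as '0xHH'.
Register before byte 2: 0x09
Byte 2: 0x88
0x09 XOR 0x88 = 0x81

Answer: 0x81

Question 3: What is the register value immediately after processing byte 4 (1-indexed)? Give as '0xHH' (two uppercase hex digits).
After byte 1 (0xA9): reg=0x09
After byte 2 (0x88): reg=0x8E
After byte 3 (0xCE): reg=0xC7
After byte 4 (0x84): reg=0xCE

Answer: 0xCE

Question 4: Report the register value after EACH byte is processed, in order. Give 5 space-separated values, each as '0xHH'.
0x09 0x8E 0xC7 0xCE 0x49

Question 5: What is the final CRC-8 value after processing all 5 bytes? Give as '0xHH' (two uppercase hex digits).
After byte 1 (0xA9): reg=0x09
After byte 2 (0x88): reg=0x8E
After byte 3 (0xCE): reg=0xC7
After byte 4 (0x84): reg=0xCE
After byte 5 (0x0F): reg=0x49

Answer: 0x49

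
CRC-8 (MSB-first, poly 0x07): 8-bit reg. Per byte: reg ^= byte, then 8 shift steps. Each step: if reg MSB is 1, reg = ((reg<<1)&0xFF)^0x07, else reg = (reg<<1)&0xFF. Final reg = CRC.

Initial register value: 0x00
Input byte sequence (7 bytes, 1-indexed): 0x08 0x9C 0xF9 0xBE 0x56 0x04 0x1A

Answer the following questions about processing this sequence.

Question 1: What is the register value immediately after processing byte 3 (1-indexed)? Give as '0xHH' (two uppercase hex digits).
Answer: 0xAD

Derivation:
After byte 1 (0x08): reg=0x38
After byte 2 (0x9C): reg=0x75
After byte 3 (0xF9): reg=0xAD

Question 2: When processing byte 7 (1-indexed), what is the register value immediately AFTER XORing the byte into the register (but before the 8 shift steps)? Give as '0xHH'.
Answer: 0x6B

Derivation:
Register before byte 7: 0x71
Byte 7: 0x1A
0x71 XOR 0x1A = 0x6B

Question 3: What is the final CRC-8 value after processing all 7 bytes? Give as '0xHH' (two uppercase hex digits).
Answer: 0x16

Derivation:
After byte 1 (0x08): reg=0x38
After byte 2 (0x9C): reg=0x75
After byte 3 (0xF9): reg=0xAD
After byte 4 (0xBE): reg=0x79
After byte 5 (0x56): reg=0xCD
After byte 6 (0x04): reg=0x71
After byte 7 (0x1A): reg=0x16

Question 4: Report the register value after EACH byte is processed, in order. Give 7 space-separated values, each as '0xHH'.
0x38 0x75 0xAD 0x79 0xCD 0x71 0x16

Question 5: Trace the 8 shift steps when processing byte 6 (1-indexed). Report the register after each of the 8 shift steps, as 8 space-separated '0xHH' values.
Answer: 0x95 0x2D 0x5A 0xB4 0x6F 0xDE 0xBB 0x71

Derivation:
After byte 1 (0x08): reg=0x38
After byte 2 (0x9C): reg=0x75
After byte 3 (0xF9): reg=0xAD
After byte 4 (0xBE): reg=0x79
After byte 5 (0x56): reg=0xCD
Register before byte 6: 0xCD
After XOR with byte 0x04: 0xC9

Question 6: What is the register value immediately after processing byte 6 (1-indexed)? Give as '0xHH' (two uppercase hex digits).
Answer: 0x71

Derivation:
After byte 1 (0x08): reg=0x38
After byte 2 (0x9C): reg=0x75
After byte 3 (0xF9): reg=0xAD
After byte 4 (0xBE): reg=0x79
After byte 5 (0x56): reg=0xCD
After byte 6 (0x04): reg=0x71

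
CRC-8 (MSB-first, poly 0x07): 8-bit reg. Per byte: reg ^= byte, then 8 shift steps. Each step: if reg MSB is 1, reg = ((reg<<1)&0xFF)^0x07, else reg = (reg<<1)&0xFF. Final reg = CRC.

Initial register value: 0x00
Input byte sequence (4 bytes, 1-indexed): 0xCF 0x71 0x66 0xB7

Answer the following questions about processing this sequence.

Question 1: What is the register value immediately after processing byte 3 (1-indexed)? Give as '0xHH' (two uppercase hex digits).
After byte 1 (0xCF): reg=0x63
After byte 2 (0x71): reg=0x7E
After byte 3 (0x66): reg=0x48

Answer: 0x48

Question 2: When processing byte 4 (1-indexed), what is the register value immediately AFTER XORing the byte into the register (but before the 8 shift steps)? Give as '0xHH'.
Register before byte 4: 0x48
Byte 4: 0xB7
0x48 XOR 0xB7 = 0xFF

Answer: 0xFF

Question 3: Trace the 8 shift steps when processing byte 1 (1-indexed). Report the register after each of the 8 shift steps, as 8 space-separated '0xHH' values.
Answer: 0x99 0x35 0x6A 0xD4 0xAF 0x59 0xB2 0x63

Derivation:
Register before byte 1: 0x00
After XOR with byte 0xCF: 0xCF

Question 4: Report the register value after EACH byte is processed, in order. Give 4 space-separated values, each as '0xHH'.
0x63 0x7E 0x48 0xF3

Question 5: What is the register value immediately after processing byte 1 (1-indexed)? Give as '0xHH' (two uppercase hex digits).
After byte 1 (0xCF): reg=0x63

Answer: 0x63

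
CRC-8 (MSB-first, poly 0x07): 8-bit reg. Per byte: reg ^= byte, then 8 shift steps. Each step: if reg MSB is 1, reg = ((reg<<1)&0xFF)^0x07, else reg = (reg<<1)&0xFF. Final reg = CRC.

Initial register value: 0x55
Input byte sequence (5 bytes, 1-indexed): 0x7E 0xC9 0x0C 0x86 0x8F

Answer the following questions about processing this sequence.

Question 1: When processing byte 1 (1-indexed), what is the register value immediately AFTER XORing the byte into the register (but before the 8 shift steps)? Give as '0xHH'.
Register before byte 1: 0x55
Byte 1: 0x7E
0x55 XOR 0x7E = 0x2B

Answer: 0x2B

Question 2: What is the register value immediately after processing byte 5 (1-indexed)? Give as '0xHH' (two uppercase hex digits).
Answer: 0x41

Derivation:
After byte 1 (0x7E): reg=0xD1
After byte 2 (0xC9): reg=0x48
After byte 3 (0x0C): reg=0xDB
After byte 4 (0x86): reg=0x94
After byte 5 (0x8F): reg=0x41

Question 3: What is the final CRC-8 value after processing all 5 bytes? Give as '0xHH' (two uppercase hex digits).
After byte 1 (0x7E): reg=0xD1
After byte 2 (0xC9): reg=0x48
After byte 3 (0x0C): reg=0xDB
After byte 4 (0x86): reg=0x94
After byte 5 (0x8F): reg=0x41

Answer: 0x41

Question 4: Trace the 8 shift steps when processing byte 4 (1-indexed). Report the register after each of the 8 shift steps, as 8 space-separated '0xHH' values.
After byte 1 (0x7E): reg=0xD1
After byte 2 (0xC9): reg=0x48
After byte 3 (0x0C): reg=0xDB
Register before byte 4: 0xDB
After XOR with byte 0x86: 0x5D

Answer: 0xBA 0x73 0xE6 0xCB 0x91 0x25 0x4A 0x94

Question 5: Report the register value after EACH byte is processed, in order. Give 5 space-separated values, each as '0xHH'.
0xD1 0x48 0xDB 0x94 0x41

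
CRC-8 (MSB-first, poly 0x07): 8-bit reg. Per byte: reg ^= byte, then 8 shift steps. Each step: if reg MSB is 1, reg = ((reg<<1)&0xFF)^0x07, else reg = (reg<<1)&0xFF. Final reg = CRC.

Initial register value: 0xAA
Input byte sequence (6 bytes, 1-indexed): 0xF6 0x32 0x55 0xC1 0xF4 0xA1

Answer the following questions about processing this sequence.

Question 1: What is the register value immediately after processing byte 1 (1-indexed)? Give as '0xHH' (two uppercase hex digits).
After byte 1 (0xF6): reg=0x93

Answer: 0x93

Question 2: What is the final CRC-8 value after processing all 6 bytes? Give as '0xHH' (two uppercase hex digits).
After byte 1 (0xF6): reg=0x93
After byte 2 (0x32): reg=0x6E
After byte 3 (0x55): reg=0xA1
After byte 4 (0xC1): reg=0x27
After byte 5 (0xF4): reg=0x37
After byte 6 (0xA1): reg=0xEB

Answer: 0xEB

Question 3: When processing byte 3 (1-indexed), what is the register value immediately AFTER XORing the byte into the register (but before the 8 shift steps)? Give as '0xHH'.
Answer: 0x3B

Derivation:
Register before byte 3: 0x6E
Byte 3: 0x55
0x6E XOR 0x55 = 0x3B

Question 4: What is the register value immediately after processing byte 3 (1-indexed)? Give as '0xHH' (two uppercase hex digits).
Answer: 0xA1

Derivation:
After byte 1 (0xF6): reg=0x93
After byte 2 (0x32): reg=0x6E
After byte 3 (0x55): reg=0xA1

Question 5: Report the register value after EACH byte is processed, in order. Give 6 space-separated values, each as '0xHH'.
0x93 0x6E 0xA1 0x27 0x37 0xEB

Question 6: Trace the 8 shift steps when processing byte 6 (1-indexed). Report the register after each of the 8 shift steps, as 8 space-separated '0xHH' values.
After byte 1 (0xF6): reg=0x93
After byte 2 (0x32): reg=0x6E
After byte 3 (0x55): reg=0xA1
After byte 4 (0xC1): reg=0x27
After byte 5 (0xF4): reg=0x37
Register before byte 6: 0x37
After XOR with byte 0xA1: 0x96

Answer: 0x2B 0x56 0xAC 0x5F 0xBE 0x7B 0xF6 0xEB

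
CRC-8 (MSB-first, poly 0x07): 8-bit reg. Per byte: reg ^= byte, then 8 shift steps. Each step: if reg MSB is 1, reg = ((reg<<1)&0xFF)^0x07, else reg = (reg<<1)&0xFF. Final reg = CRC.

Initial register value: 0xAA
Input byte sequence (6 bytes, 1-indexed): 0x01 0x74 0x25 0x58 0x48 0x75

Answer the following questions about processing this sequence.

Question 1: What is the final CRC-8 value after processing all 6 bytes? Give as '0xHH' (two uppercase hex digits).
After byte 1 (0x01): reg=0x58
After byte 2 (0x74): reg=0xC4
After byte 3 (0x25): reg=0xA9
After byte 4 (0x58): reg=0xD9
After byte 5 (0x48): reg=0xFE
After byte 6 (0x75): reg=0xB8

Answer: 0xB8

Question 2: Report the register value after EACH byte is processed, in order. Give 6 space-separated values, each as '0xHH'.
0x58 0xC4 0xA9 0xD9 0xFE 0xB8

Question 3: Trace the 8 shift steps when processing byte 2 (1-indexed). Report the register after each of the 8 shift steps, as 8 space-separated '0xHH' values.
After byte 1 (0x01): reg=0x58
Register before byte 2: 0x58
After XOR with byte 0x74: 0x2C

Answer: 0x58 0xB0 0x67 0xCE 0x9B 0x31 0x62 0xC4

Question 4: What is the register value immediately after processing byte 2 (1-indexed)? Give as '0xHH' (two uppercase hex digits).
After byte 1 (0x01): reg=0x58
After byte 2 (0x74): reg=0xC4

Answer: 0xC4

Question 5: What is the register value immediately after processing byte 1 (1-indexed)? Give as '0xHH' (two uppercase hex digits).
After byte 1 (0x01): reg=0x58

Answer: 0x58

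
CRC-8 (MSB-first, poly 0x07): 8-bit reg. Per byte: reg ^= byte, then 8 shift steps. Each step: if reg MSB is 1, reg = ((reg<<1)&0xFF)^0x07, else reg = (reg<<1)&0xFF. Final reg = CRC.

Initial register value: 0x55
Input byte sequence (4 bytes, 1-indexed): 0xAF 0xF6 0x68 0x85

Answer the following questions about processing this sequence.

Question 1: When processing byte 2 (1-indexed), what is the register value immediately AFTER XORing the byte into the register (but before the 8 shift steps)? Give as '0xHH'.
Answer: 0x1E

Derivation:
Register before byte 2: 0xE8
Byte 2: 0xF6
0xE8 XOR 0xF6 = 0x1E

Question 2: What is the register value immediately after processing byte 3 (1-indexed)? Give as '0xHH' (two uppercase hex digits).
After byte 1 (0xAF): reg=0xE8
After byte 2 (0xF6): reg=0x5A
After byte 3 (0x68): reg=0x9E

Answer: 0x9E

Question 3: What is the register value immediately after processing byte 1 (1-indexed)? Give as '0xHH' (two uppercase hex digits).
Answer: 0xE8

Derivation:
After byte 1 (0xAF): reg=0xE8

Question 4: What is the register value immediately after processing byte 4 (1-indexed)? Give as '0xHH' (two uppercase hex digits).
After byte 1 (0xAF): reg=0xE8
After byte 2 (0xF6): reg=0x5A
After byte 3 (0x68): reg=0x9E
After byte 4 (0x85): reg=0x41

Answer: 0x41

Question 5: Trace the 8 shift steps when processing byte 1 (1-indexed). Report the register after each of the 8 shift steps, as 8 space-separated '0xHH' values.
Answer: 0xF3 0xE1 0xC5 0x8D 0x1D 0x3A 0x74 0xE8

Derivation:
Register before byte 1: 0x55
After XOR with byte 0xAF: 0xFA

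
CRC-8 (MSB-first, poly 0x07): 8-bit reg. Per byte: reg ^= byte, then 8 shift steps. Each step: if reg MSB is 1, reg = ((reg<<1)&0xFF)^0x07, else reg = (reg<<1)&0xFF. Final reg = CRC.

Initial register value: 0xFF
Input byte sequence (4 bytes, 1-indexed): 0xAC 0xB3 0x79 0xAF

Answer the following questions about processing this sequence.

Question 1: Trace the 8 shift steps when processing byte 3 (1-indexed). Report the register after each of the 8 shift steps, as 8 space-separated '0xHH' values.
After byte 1 (0xAC): reg=0xBE
After byte 2 (0xB3): reg=0x23
Register before byte 3: 0x23
After XOR with byte 0x79: 0x5A

Answer: 0xB4 0x6F 0xDE 0xBB 0x71 0xE2 0xC3 0x81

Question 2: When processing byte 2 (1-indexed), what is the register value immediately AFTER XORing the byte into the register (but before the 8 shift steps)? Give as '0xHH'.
Answer: 0x0D

Derivation:
Register before byte 2: 0xBE
Byte 2: 0xB3
0xBE XOR 0xB3 = 0x0D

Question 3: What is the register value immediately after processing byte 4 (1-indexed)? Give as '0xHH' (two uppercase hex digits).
Answer: 0xCA

Derivation:
After byte 1 (0xAC): reg=0xBE
After byte 2 (0xB3): reg=0x23
After byte 3 (0x79): reg=0x81
After byte 4 (0xAF): reg=0xCA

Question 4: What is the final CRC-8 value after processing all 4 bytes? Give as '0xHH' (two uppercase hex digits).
Answer: 0xCA

Derivation:
After byte 1 (0xAC): reg=0xBE
After byte 2 (0xB3): reg=0x23
After byte 3 (0x79): reg=0x81
After byte 4 (0xAF): reg=0xCA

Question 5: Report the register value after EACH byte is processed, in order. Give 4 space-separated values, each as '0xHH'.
0xBE 0x23 0x81 0xCA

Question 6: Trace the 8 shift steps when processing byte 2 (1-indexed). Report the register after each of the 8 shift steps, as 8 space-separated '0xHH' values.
After byte 1 (0xAC): reg=0xBE
Register before byte 2: 0xBE
After XOR with byte 0xB3: 0x0D

Answer: 0x1A 0x34 0x68 0xD0 0xA7 0x49 0x92 0x23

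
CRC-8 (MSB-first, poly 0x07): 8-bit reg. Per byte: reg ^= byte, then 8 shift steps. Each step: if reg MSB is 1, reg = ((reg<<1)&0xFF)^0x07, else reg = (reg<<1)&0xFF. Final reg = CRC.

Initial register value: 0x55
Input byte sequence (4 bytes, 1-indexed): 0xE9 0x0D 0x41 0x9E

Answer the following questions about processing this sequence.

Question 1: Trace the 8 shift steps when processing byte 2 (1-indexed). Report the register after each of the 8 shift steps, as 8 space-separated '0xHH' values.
Answer: 0x60 0xC0 0x87 0x09 0x12 0x24 0x48 0x90

Derivation:
After byte 1 (0xE9): reg=0x3D
Register before byte 2: 0x3D
After XOR with byte 0x0D: 0x30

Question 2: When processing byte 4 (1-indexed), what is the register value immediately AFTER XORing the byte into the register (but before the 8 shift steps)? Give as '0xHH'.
Register before byte 4: 0x39
Byte 4: 0x9E
0x39 XOR 0x9E = 0xA7

Answer: 0xA7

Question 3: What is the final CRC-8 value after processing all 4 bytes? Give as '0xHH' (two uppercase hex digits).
After byte 1 (0xE9): reg=0x3D
After byte 2 (0x0D): reg=0x90
After byte 3 (0x41): reg=0x39
After byte 4 (0x9E): reg=0x7C

Answer: 0x7C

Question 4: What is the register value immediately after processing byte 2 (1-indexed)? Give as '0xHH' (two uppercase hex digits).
Answer: 0x90

Derivation:
After byte 1 (0xE9): reg=0x3D
After byte 2 (0x0D): reg=0x90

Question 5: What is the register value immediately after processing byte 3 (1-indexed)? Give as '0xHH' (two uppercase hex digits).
After byte 1 (0xE9): reg=0x3D
After byte 2 (0x0D): reg=0x90
After byte 3 (0x41): reg=0x39

Answer: 0x39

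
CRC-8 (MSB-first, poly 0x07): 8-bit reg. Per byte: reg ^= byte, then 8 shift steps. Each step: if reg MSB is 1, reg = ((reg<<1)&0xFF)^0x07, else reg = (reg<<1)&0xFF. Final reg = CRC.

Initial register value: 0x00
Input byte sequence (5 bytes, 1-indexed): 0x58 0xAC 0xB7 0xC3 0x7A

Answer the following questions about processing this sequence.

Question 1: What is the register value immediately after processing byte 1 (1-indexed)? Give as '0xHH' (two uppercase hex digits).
Answer: 0x8F

Derivation:
After byte 1 (0x58): reg=0x8F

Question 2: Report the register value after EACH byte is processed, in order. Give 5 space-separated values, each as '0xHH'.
0x8F 0xE9 0x9D 0x9D 0xBB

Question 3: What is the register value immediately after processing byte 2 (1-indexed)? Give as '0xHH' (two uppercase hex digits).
After byte 1 (0x58): reg=0x8F
After byte 2 (0xAC): reg=0xE9

Answer: 0xE9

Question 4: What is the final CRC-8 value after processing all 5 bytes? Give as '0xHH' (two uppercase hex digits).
After byte 1 (0x58): reg=0x8F
After byte 2 (0xAC): reg=0xE9
After byte 3 (0xB7): reg=0x9D
After byte 4 (0xC3): reg=0x9D
After byte 5 (0x7A): reg=0xBB

Answer: 0xBB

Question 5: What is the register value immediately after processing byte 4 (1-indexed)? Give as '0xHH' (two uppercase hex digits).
Answer: 0x9D

Derivation:
After byte 1 (0x58): reg=0x8F
After byte 2 (0xAC): reg=0xE9
After byte 3 (0xB7): reg=0x9D
After byte 4 (0xC3): reg=0x9D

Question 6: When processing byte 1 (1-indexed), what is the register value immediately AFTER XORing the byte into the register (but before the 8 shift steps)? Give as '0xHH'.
Register before byte 1: 0x00
Byte 1: 0x58
0x00 XOR 0x58 = 0x58

Answer: 0x58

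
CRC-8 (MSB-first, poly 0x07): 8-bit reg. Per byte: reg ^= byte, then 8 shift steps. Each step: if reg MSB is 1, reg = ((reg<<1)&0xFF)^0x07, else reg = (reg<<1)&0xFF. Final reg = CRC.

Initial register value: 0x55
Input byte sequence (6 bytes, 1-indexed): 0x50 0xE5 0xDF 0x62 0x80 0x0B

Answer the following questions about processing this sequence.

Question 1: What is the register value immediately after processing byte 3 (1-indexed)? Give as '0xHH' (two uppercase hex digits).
After byte 1 (0x50): reg=0x1B
After byte 2 (0xE5): reg=0xF4
After byte 3 (0xDF): reg=0xD1

Answer: 0xD1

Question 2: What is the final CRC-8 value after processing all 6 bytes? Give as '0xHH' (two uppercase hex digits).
After byte 1 (0x50): reg=0x1B
After byte 2 (0xE5): reg=0xF4
After byte 3 (0xDF): reg=0xD1
After byte 4 (0x62): reg=0x10
After byte 5 (0x80): reg=0xF9
After byte 6 (0x0B): reg=0xD0

Answer: 0xD0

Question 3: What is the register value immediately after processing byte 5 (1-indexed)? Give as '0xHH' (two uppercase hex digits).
Answer: 0xF9

Derivation:
After byte 1 (0x50): reg=0x1B
After byte 2 (0xE5): reg=0xF4
After byte 3 (0xDF): reg=0xD1
After byte 4 (0x62): reg=0x10
After byte 5 (0x80): reg=0xF9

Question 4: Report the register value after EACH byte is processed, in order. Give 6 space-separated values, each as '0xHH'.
0x1B 0xF4 0xD1 0x10 0xF9 0xD0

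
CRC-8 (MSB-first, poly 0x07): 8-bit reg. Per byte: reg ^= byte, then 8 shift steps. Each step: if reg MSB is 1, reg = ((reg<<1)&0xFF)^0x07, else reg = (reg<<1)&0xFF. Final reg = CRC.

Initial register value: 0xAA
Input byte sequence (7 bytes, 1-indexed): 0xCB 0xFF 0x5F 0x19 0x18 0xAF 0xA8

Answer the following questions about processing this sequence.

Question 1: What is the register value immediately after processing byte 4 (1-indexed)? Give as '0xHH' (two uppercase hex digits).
Answer: 0xE8

Derivation:
After byte 1 (0xCB): reg=0x20
After byte 2 (0xFF): reg=0x13
After byte 3 (0x5F): reg=0xE3
After byte 4 (0x19): reg=0xE8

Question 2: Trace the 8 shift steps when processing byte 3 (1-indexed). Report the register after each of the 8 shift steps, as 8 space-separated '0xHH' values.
After byte 1 (0xCB): reg=0x20
After byte 2 (0xFF): reg=0x13
Register before byte 3: 0x13
After XOR with byte 0x5F: 0x4C

Answer: 0x98 0x37 0x6E 0xDC 0xBF 0x79 0xF2 0xE3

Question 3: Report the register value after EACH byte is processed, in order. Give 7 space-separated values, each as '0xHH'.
0x20 0x13 0xE3 0xE8 0xDE 0x50 0xE6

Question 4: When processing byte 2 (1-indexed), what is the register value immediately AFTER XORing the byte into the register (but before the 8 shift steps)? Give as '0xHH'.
Register before byte 2: 0x20
Byte 2: 0xFF
0x20 XOR 0xFF = 0xDF

Answer: 0xDF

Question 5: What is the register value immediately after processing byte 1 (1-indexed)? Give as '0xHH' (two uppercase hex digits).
Answer: 0x20

Derivation:
After byte 1 (0xCB): reg=0x20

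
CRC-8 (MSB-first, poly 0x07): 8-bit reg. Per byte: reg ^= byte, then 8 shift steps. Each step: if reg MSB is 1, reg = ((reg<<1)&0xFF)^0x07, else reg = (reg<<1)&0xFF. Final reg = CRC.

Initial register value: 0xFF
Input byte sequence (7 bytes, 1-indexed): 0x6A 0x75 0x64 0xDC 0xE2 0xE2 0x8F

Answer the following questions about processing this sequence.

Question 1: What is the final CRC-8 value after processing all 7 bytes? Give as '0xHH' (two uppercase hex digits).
Answer: 0x7E

Derivation:
After byte 1 (0x6A): reg=0xE2
After byte 2 (0x75): reg=0xEC
After byte 3 (0x64): reg=0xB1
After byte 4 (0xDC): reg=0x04
After byte 5 (0xE2): reg=0xBC
After byte 6 (0xE2): reg=0x9D
After byte 7 (0x8F): reg=0x7E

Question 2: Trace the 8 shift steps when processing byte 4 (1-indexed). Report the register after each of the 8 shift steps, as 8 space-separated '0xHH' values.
Answer: 0xDA 0xB3 0x61 0xC2 0x83 0x01 0x02 0x04

Derivation:
After byte 1 (0x6A): reg=0xE2
After byte 2 (0x75): reg=0xEC
After byte 3 (0x64): reg=0xB1
Register before byte 4: 0xB1
After XOR with byte 0xDC: 0x6D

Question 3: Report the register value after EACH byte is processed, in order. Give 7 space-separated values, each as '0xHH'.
0xE2 0xEC 0xB1 0x04 0xBC 0x9D 0x7E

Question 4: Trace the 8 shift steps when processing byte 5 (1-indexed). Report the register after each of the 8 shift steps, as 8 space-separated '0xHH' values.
After byte 1 (0x6A): reg=0xE2
After byte 2 (0x75): reg=0xEC
After byte 3 (0x64): reg=0xB1
After byte 4 (0xDC): reg=0x04
Register before byte 5: 0x04
After XOR with byte 0xE2: 0xE6

Answer: 0xCB 0x91 0x25 0x4A 0x94 0x2F 0x5E 0xBC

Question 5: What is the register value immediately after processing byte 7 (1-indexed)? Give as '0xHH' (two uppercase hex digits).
Answer: 0x7E

Derivation:
After byte 1 (0x6A): reg=0xE2
After byte 2 (0x75): reg=0xEC
After byte 3 (0x64): reg=0xB1
After byte 4 (0xDC): reg=0x04
After byte 5 (0xE2): reg=0xBC
After byte 6 (0xE2): reg=0x9D
After byte 7 (0x8F): reg=0x7E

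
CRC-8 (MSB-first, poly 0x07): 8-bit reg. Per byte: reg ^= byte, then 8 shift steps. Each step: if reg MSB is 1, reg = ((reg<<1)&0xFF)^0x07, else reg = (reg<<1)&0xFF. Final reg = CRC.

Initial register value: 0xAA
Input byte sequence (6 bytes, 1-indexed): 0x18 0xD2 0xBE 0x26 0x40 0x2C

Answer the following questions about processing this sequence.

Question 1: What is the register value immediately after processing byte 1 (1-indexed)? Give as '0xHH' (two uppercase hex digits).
Answer: 0x17

Derivation:
After byte 1 (0x18): reg=0x17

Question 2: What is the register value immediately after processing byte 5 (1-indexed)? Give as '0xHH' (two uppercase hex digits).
After byte 1 (0x18): reg=0x17
After byte 2 (0xD2): reg=0x55
After byte 3 (0xBE): reg=0x9F
After byte 4 (0x26): reg=0x26
After byte 5 (0x40): reg=0x35

Answer: 0x35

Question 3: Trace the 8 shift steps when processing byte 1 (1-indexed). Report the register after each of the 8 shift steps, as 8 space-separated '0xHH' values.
Register before byte 1: 0xAA
After XOR with byte 0x18: 0xB2

Answer: 0x63 0xC6 0x8B 0x11 0x22 0x44 0x88 0x17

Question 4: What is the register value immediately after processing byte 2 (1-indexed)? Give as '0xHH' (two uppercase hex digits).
After byte 1 (0x18): reg=0x17
After byte 2 (0xD2): reg=0x55

Answer: 0x55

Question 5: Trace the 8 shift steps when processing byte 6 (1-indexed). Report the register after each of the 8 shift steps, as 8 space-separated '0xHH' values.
Answer: 0x32 0x64 0xC8 0x97 0x29 0x52 0xA4 0x4F

Derivation:
After byte 1 (0x18): reg=0x17
After byte 2 (0xD2): reg=0x55
After byte 3 (0xBE): reg=0x9F
After byte 4 (0x26): reg=0x26
After byte 5 (0x40): reg=0x35
Register before byte 6: 0x35
After XOR with byte 0x2C: 0x19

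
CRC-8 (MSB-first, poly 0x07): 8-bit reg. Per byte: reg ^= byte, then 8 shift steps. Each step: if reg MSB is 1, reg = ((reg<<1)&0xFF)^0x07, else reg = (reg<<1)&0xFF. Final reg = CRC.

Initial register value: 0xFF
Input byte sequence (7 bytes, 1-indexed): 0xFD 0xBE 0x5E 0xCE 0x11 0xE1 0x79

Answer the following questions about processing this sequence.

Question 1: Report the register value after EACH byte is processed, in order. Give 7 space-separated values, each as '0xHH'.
0x0E 0x19 0xD2 0x54 0xDC 0xB3 0x78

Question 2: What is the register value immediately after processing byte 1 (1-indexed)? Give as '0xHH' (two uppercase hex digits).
After byte 1 (0xFD): reg=0x0E

Answer: 0x0E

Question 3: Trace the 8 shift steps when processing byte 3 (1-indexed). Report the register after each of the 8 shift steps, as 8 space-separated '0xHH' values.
Answer: 0x8E 0x1B 0x36 0x6C 0xD8 0xB7 0x69 0xD2

Derivation:
After byte 1 (0xFD): reg=0x0E
After byte 2 (0xBE): reg=0x19
Register before byte 3: 0x19
After XOR with byte 0x5E: 0x47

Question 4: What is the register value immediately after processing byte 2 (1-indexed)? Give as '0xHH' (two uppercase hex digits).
Answer: 0x19

Derivation:
After byte 1 (0xFD): reg=0x0E
After byte 2 (0xBE): reg=0x19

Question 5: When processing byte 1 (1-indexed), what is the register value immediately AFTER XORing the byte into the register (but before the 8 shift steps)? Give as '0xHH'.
Answer: 0x02

Derivation:
Register before byte 1: 0xFF
Byte 1: 0xFD
0xFF XOR 0xFD = 0x02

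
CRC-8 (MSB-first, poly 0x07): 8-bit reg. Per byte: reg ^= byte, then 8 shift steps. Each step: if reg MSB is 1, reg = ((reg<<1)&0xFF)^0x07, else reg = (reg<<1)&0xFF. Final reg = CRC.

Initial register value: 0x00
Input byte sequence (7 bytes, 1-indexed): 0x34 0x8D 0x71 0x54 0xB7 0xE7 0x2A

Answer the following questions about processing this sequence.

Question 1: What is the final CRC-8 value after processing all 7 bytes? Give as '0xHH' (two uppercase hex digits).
Answer: 0x73

Derivation:
After byte 1 (0x34): reg=0x8C
After byte 2 (0x8D): reg=0x07
After byte 3 (0x71): reg=0x45
After byte 4 (0x54): reg=0x77
After byte 5 (0xB7): reg=0x4E
After byte 6 (0xE7): reg=0x56
After byte 7 (0x2A): reg=0x73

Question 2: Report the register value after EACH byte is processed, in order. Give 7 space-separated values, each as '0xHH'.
0x8C 0x07 0x45 0x77 0x4E 0x56 0x73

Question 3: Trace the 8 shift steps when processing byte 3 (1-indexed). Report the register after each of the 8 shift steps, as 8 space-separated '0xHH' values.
Answer: 0xEC 0xDF 0xB9 0x75 0xEA 0xD3 0xA1 0x45

Derivation:
After byte 1 (0x34): reg=0x8C
After byte 2 (0x8D): reg=0x07
Register before byte 3: 0x07
After XOR with byte 0x71: 0x76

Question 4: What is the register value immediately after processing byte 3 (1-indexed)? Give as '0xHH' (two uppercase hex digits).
After byte 1 (0x34): reg=0x8C
After byte 2 (0x8D): reg=0x07
After byte 3 (0x71): reg=0x45

Answer: 0x45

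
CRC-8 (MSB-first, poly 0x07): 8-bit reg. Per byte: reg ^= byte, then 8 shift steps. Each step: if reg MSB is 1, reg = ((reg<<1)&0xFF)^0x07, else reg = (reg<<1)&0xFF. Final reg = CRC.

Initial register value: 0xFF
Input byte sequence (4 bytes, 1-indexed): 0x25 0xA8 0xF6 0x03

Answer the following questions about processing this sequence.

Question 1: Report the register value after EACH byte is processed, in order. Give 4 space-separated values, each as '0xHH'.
0x08 0x69 0xD4 0x2B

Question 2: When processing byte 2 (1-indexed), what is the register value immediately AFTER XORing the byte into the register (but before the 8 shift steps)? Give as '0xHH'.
Answer: 0xA0

Derivation:
Register before byte 2: 0x08
Byte 2: 0xA8
0x08 XOR 0xA8 = 0xA0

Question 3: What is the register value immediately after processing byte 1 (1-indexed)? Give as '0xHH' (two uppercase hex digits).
After byte 1 (0x25): reg=0x08

Answer: 0x08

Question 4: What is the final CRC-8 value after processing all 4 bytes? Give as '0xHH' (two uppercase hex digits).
After byte 1 (0x25): reg=0x08
After byte 2 (0xA8): reg=0x69
After byte 3 (0xF6): reg=0xD4
After byte 4 (0x03): reg=0x2B

Answer: 0x2B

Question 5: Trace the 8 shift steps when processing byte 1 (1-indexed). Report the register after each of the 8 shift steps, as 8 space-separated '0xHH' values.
Answer: 0xB3 0x61 0xC2 0x83 0x01 0x02 0x04 0x08

Derivation:
Register before byte 1: 0xFF
After XOR with byte 0x25: 0xDA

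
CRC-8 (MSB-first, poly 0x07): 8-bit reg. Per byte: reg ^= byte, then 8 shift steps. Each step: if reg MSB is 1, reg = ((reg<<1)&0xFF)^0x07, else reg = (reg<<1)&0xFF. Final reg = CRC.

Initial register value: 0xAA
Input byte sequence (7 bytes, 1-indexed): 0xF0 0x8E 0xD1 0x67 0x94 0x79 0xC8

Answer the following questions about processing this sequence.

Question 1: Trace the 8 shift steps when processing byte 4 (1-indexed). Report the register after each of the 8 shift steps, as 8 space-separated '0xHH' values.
After byte 1 (0xF0): reg=0x81
After byte 2 (0x8E): reg=0x2D
After byte 3 (0xD1): reg=0xFA
Register before byte 4: 0xFA
After XOR with byte 0x67: 0x9D

Answer: 0x3D 0x7A 0xF4 0xEF 0xD9 0xB5 0x6D 0xDA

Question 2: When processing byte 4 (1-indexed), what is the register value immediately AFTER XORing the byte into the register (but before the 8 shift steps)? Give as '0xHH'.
Register before byte 4: 0xFA
Byte 4: 0x67
0xFA XOR 0x67 = 0x9D

Answer: 0x9D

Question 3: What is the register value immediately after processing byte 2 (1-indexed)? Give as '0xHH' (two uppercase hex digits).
After byte 1 (0xF0): reg=0x81
After byte 2 (0x8E): reg=0x2D

Answer: 0x2D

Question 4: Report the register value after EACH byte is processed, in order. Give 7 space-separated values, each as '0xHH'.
0x81 0x2D 0xFA 0xDA 0xED 0xE5 0xC3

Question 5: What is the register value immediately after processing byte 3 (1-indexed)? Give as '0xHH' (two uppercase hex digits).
Answer: 0xFA

Derivation:
After byte 1 (0xF0): reg=0x81
After byte 2 (0x8E): reg=0x2D
After byte 3 (0xD1): reg=0xFA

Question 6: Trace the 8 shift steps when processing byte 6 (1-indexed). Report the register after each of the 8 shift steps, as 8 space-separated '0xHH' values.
After byte 1 (0xF0): reg=0x81
After byte 2 (0x8E): reg=0x2D
After byte 3 (0xD1): reg=0xFA
After byte 4 (0x67): reg=0xDA
After byte 5 (0x94): reg=0xED
Register before byte 6: 0xED
After XOR with byte 0x79: 0x94

Answer: 0x2F 0x5E 0xBC 0x7F 0xFE 0xFB 0xF1 0xE5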